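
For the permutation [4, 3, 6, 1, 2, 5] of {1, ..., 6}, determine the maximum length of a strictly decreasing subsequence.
3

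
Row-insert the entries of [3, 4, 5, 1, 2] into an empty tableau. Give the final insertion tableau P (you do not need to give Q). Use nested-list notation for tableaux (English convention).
Insert 3: appended to row 1. P = [[3]].
Insert 4: appended to row 1. P = [[3, 4]].
Insert 5: appended to row 1. P = [[3, 4, 5]].
Insert 1: 1 bumps 3 from row 1; 3 starts row 2. P = [[1, 4, 5], [3]].
Insert 2: 2 bumps 4 from row 1; 4 appends to row 2. P = [[1, 2, 5], [3, 4]].

So P = [[1, 2, 5], [3, 4]].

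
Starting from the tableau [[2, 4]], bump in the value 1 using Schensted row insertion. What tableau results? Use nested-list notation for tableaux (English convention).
[[1, 4], [2]]

In row 1, 1 replaces 2 (the leftmost entry greater than 1); 2 is bumped to row 2. 2 starts a new row 2. The new tableau is [[1, 4], [2]].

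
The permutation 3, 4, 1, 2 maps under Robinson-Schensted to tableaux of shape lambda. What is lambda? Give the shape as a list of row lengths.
[2, 2]

RSK row insertion gives P = [[1, 2], [3, 4]], which has shape [2, 2].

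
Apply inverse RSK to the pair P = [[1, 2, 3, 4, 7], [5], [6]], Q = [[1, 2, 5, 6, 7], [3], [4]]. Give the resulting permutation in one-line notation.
1 6 5 2 3 4 7

Reverse RSK: for i = n, n-1, ..., 1, locate i in Q, remove the corresponding corner cell from P, and reverse-bump its entry up through P; the value ejected from row 1 is w(i).

So w = 1 6 5 2 3 4 7.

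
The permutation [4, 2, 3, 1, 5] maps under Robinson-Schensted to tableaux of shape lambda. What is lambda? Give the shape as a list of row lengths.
Row-insert each entry into an empty tableau.

After inserting 4: P = [[4]].
After inserting 2: P = [[2], [4]].
After inserting 3: P = [[2, 3], [4]].
After inserting 1: P = [[1, 3], [2], [4]].
After inserting 5: P = [[1, 3, 5], [2], [4]].

The final insertion tableau P = [[1, 3, 5], [2], [4]] has shape [3, 1, 1].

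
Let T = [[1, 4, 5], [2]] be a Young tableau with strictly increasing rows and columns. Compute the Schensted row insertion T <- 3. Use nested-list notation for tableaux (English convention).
[[1, 3, 5], [2, 4]]

In row 1, 3 replaces 4 (the leftmost entry greater than 3); 4 is bumped to row 2. 4 is appended to row 2. The new tableau is [[1, 3, 5], [2, 4]].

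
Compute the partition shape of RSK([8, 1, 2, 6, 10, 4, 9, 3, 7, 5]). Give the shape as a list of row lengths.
[4, 2, 2, 2]

Row-insert each entry into an empty tableau.

After inserting 8: P = [[8]].
After inserting 1: P = [[1], [8]].
After inserting 2: P = [[1, 2], [8]].
After inserting 6: P = [[1, 2, 6], [8]].
After inserting 10: P = [[1, 2, 6, 10], [8]].
After inserting 4: P = [[1, 2, 4, 10], [6], [8]].
After inserting 9: P = [[1, 2, 4, 9], [6, 10], [8]].
After inserting 3: P = [[1, 2, 3, 9], [4, 10], [6], [8]].
After inserting 7: P = [[1, 2, 3, 7], [4, 9], [6, 10], [8]].
After inserting 5: P = [[1, 2, 3, 5], [4, 7], [6, 9], [8, 10]].

The final insertion tableau P = [[1, 2, 3, 5], [4, 7], [6, 9], [8, 10]] has shape [4, 2, 2, 2].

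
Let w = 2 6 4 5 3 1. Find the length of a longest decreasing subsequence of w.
4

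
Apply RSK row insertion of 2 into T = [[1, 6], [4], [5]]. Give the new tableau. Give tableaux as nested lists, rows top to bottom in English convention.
In row 1, 2 replaces 6 (the leftmost entry greater than 2); 6 is bumped to row 2. 6 is appended to row 2. The new tableau is [[1, 2], [4, 6], [5]].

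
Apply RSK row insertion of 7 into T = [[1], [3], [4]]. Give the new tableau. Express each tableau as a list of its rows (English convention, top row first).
7 is larger than every entry of row 1, so it is appended to row 1. The new tableau is [[1, 7], [3], [4]].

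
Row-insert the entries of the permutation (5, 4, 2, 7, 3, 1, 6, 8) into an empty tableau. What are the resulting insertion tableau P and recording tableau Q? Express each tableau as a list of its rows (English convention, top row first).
P = [[1, 3, 6, 8], [2, 7], [4], [5]], Q = [[1, 4, 7, 8], [2, 5], [3], [6]]

Insert each entry of the permutation into P by Schensted row insertion, recording in Q the position of each new cell.

After inserting 5: P = [[5]].
After inserting 4: P = [[4], [5]].
After inserting 2: P = [[2], [4], [5]].
After inserting 7: P = [[2, 7], [4], [5]].
After inserting 3: P = [[2, 3], [4, 7], [5]].
After inserting 1: P = [[1, 3], [2, 7], [4], [5]].
After inserting 6: P = [[1, 3, 6], [2, 7], [4], [5]].
After inserting 8: P = [[1, 3, 6, 8], [2, 7], [4], [5]].

So P = [[1, 3, 6, 8], [2, 7], [4], [5]], Q = [[1, 4, 7, 8], [2, 5], [3], [6]].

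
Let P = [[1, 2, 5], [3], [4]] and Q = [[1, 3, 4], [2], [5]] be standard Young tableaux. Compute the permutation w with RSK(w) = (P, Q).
4 1 3 5 2

Reverse RSK: for i = n, n-1, ..., 1, locate i in Q, remove the corresponding corner cell from P, and reverse-bump its entry up through P; the value ejected from row 1 is w(i).

So w = 4 1 3 5 2.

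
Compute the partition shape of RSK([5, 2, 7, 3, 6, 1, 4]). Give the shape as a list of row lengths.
[3, 2, 2]

Row-insert each entry into an empty tableau.

After inserting 5: P = [[5]].
After inserting 2: P = [[2], [5]].
After inserting 7: P = [[2, 7], [5]].
After inserting 3: P = [[2, 3], [5, 7]].
After inserting 6: P = [[2, 3, 6], [5, 7]].
After inserting 1: P = [[1, 3, 6], [2, 7], [5]].
After inserting 4: P = [[1, 3, 4], [2, 6], [5, 7]].

The final insertion tableau P = [[1, 3, 4], [2, 6], [5, 7]] has shape [3, 2, 2].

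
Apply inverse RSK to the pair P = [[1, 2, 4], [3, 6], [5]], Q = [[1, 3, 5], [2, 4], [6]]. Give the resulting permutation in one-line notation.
5 1 6 3 4 2

Reverse RSK: for i = n, n-1, ..., 1, locate i in Q, remove the corresponding corner cell from P, and reverse-bump its entry up through P; the value ejected from row 1 is w(i).

So w = 5 1 6 3 4 2.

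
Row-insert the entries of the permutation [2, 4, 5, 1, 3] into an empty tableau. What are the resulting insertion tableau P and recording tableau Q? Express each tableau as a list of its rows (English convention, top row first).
P = [[1, 3, 5], [2, 4]], Q = [[1, 2, 3], [4, 5]]

Insert each entry of the permutation into P by Schensted row insertion, recording in Q the position of each new cell.

Insert 2: appended to row 1. P = [[2]].
Insert 4: appended to row 1. P = [[2, 4]].
Insert 5: appended to row 1. P = [[2, 4, 5]].
Insert 1: 1 bumps 2 from row 1; 2 starts row 2. P = [[1, 4, 5], [2]].
Insert 3: 3 bumps 4 from row 1; 4 appends to row 2. P = [[1, 3, 5], [2, 4]].

So P = [[1, 3, 5], [2, 4]], Q = [[1, 2, 3], [4, 5]].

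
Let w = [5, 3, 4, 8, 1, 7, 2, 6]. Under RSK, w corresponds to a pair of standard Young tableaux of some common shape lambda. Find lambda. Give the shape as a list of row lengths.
Row-insert each entry into an empty tableau.

After inserting 5: P = [[5]].
After inserting 3: P = [[3], [5]].
After inserting 4: P = [[3, 4], [5]].
After inserting 8: P = [[3, 4, 8], [5]].
After inserting 1: P = [[1, 4, 8], [3], [5]].
After inserting 7: P = [[1, 4, 7], [3, 8], [5]].
After inserting 2: P = [[1, 2, 7], [3, 4], [5, 8]].
After inserting 6: P = [[1, 2, 6], [3, 4, 7], [5, 8]].

The final insertion tableau P = [[1, 2, 6], [3, 4, 7], [5, 8]] has shape [3, 3, 2].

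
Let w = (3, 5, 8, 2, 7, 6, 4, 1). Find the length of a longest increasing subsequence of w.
3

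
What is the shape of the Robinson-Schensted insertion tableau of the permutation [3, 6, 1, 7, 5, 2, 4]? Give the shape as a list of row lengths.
[3, 3, 1]

Row-insert each entry into an empty tableau.

After inserting 3: P = [[3]].
After inserting 6: P = [[3, 6]].
After inserting 1: P = [[1, 6], [3]].
After inserting 7: P = [[1, 6, 7], [3]].
After inserting 5: P = [[1, 5, 7], [3, 6]].
After inserting 2: P = [[1, 2, 7], [3, 5], [6]].
After inserting 4: P = [[1, 2, 4], [3, 5, 7], [6]].

The final insertion tableau P = [[1, 2, 4], [3, 5, 7], [6]] has shape [3, 3, 1].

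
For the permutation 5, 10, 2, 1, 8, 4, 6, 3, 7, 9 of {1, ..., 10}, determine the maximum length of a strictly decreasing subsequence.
4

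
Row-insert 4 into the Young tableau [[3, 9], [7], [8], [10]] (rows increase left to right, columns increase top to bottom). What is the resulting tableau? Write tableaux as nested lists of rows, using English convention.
[[3, 4], [7, 9], [8], [10]]

In row 1, 4 replaces 9 (the leftmost entry greater than 4); 9 is bumped to row 2. 9 is appended to row 2. The new tableau is [[3, 4], [7, 9], [8], [10]].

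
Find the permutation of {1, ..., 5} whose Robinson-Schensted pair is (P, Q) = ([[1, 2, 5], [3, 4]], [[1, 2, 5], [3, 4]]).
Reverse the RSK construction: for i from n down to 1, find the cell of Q containing i, remove the entry at that cell from P, and reverse-bump it up through P; the value ejected from row 1 is w(i).

Step i=5: Q has 5 at row 1, column 3; remove that cell from P, ejecting 5. So w(5) = 5. P is now [[1, 2], [3, 4]].
Step i=4: Q has 4 at row 2, column 2; remove 4 from row 2 of P and reverse-bump: 4 enters row 1 and ejects 2. So w(4) = 2. P is now [[1, 4], [3]].
Step i=3: Q has 3 at row 2, column 1; remove 3 from row 2 of P and reverse-bump: 3 enters row 1 and ejects 1. So w(3) = 1. P is now [[3, 4]].
Step i=2: Q has 2 at row 1, column 2; remove that cell from P, ejecting 4. So w(2) = 4. P is now [[3]].
Step i=1: Q has 1 at row 1, column 1; remove that cell from P, ejecting 3. So w(1) = 3. P is now [].

So w = 3 4 1 2 5.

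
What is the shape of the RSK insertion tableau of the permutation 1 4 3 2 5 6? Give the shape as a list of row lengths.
[4, 1, 1]

RSK row insertion gives P = [[1, 2, 5, 6], [3], [4]], which has shape [4, 1, 1].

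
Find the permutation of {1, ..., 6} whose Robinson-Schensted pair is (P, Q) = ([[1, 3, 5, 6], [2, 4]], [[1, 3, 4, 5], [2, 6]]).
Reverse the RSK construction: for i from n down to 1, find the cell of Q containing i, remove the entry at that cell from P, and reverse-bump it up through P; the value ejected from row 1 is w(i).

Step i=6: Q has 6 at row 2, column 2; remove 4 from row 2 of P and reverse-bump: 4 enters row 1 and ejects 3. So w(6) = 3. P is now [[1, 4, 5, 6], [2]].
Step i=5: Q has 5 at row 1, column 4; remove that cell from P, ejecting 6. So w(5) = 6. P is now [[1, 4, 5], [2]].
Step i=4: Q has 4 at row 1, column 3; remove that cell from P, ejecting 5. So w(4) = 5. P is now [[1, 4], [2]].
Step i=3: Q has 3 at row 1, column 2; remove that cell from P, ejecting 4. So w(3) = 4. P is now [[1], [2]].
Step i=2: Q has 2 at row 2, column 1; remove 2 from row 2 of P and reverse-bump: 2 enters row 1 and ejects 1. So w(2) = 1. P is now [[2]].
Step i=1: Q has 1 at row 1, column 1; remove that cell from P, ejecting 2. So w(1) = 2. P is now [].

So w = 2 1 4 5 6 3.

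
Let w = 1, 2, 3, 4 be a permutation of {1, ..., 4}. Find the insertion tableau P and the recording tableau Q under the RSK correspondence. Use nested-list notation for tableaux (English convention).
Insert each entry of the permutation into P by Schensted row insertion, recording in Q the position of each new cell.

Insert 1: appended to row 1. P = [[1]].
Insert 2: appended to row 1. P = [[1, 2]].
Insert 3: appended to row 1. P = [[1, 2, 3]].
Insert 4: appended to row 1. P = [[1, 2, 3, 4]].

So P = [[1, 2, 3, 4]], Q = [[1, 2, 3, 4]].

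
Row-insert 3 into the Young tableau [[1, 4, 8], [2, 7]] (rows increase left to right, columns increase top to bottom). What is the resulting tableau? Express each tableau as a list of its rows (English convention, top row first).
In row 1, 3 replaces 4 (the leftmost entry greater than 3); 4 is bumped to row 2. In row 2, 4 replaces 7 (the leftmost entry greater than 4); 7 is bumped to row 3. 7 starts a new row 3. The new tableau is [[1, 3, 8], [2, 4], [7]].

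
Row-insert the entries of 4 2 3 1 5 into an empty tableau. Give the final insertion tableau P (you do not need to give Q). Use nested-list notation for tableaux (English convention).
Insert 4: appended to row 1. P = [[4]].
Insert 2: 2 bumps 4 from row 1; 4 starts row 2. P = [[2], [4]].
Insert 3: appended to row 1. P = [[2, 3], [4]].
Insert 1: 1 bumps 2 from row 1; 2 bumps 4 from row 2; 4 starts row 3. P = [[1, 3], [2], [4]].
Insert 5: appended to row 1. P = [[1, 3, 5], [2], [4]].

So P = [[1, 3, 5], [2], [4]].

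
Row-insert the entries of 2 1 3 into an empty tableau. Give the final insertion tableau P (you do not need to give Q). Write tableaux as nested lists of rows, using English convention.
After inserting 2: P = [[2]].
After inserting 1: P = [[1], [2]].
After inserting 3: P = [[1, 3], [2]].

So P = [[1, 3], [2]].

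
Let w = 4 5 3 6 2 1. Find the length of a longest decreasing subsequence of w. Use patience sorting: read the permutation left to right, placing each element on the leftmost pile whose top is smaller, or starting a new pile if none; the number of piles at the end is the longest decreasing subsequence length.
4

4: new pile. tops = [4]
5: onto pile 1 (replacing 4). tops = [5]
3: new pile. tops = [5, 3]
6: onto pile 1 (replacing 5). tops = [6, 3]
2: new pile. tops = [6, 3, 2]
1: new pile. tops = [6, 3, 2, 1]

4 piles, so the longest decreasing subsequence has length 4.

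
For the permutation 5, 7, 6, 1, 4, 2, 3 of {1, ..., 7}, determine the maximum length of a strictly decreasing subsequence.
4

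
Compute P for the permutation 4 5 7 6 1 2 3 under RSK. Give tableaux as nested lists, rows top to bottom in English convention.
After inserting 4: P = [[4]].
After inserting 5: P = [[4, 5]].
After inserting 7: P = [[4, 5, 7]].
After inserting 6: P = [[4, 5, 6], [7]].
After inserting 1: P = [[1, 5, 6], [4], [7]].
After inserting 2: P = [[1, 2, 6], [4, 5], [7]].
After inserting 3: P = [[1, 2, 3], [4, 5, 6], [7]].

So P = [[1, 2, 3], [4, 5, 6], [7]].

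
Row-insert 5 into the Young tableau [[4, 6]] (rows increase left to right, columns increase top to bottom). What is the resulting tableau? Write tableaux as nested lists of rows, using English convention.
[[4, 5], [6]]

In row 1, 5 replaces 6 (the leftmost entry greater than 5); 6 is bumped to row 2. 6 starts a new row 2. The new tableau is [[4, 5], [6]].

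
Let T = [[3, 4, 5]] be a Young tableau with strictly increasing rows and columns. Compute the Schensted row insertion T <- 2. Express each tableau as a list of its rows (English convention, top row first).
In row 1, 2 replaces 3 (the leftmost entry greater than 2); 3 is bumped to row 2. 3 starts a new row 2. The new tableau is [[2, 4, 5], [3]].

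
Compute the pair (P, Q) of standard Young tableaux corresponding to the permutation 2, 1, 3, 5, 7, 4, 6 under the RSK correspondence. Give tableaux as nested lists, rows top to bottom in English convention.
P = [[1, 3, 4, 6], [2, 5, 7]], Q = [[1, 3, 4, 5], [2, 6, 7]]

Insert each entry of the permutation into P by Schensted row insertion, recording in Q the position of each new cell.

After inserting 2: P = [[2]].
After inserting 1: P = [[1], [2]].
After inserting 3: P = [[1, 3], [2]].
After inserting 5: P = [[1, 3, 5], [2]].
After inserting 7: P = [[1, 3, 5, 7], [2]].
After inserting 4: P = [[1, 3, 4, 7], [2, 5]].
After inserting 6: P = [[1, 3, 4, 6], [2, 5, 7]].

So P = [[1, 3, 4, 6], [2, 5, 7]], Q = [[1, 3, 4, 5], [2, 6, 7]].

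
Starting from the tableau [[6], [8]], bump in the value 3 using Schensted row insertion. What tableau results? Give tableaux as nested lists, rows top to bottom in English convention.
In row 1, 3 replaces 6 (the leftmost entry greater than 3); 6 is bumped to row 2. In row 2, 6 replaces 8 (the leftmost entry greater than 6); 8 is bumped to row 3. 8 starts a new row 3. The new tableau is [[3], [6], [8]].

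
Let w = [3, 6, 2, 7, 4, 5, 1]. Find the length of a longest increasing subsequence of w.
3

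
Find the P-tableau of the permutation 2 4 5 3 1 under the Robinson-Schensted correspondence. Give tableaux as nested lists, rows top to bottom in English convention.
After inserting 2: P = [[2]].
After inserting 4: P = [[2, 4]].
After inserting 5: P = [[2, 4, 5]].
After inserting 3: P = [[2, 3, 5], [4]].
After inserting 1: P = [[1, 3, 5], [2], [4]].

So P = [[1, 3, 5], [2], [4]].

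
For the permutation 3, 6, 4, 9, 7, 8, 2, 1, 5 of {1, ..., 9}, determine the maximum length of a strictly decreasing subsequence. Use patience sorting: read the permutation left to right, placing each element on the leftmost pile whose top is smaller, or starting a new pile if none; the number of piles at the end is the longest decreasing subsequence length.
3: new pile. tops = [3]
6: onto pile 1 (replacing 3). tops = [6]
4: new pile. tops = [6, 4]
9: onto pile 1 (replacing 6). tops = [9, 4]
7: onto pile 2 (replacing 4). tops = [9, 7]
8: onto pile 2 (replacing 7). tops = [9, 8]
2: new pile. tops = [9, 8, 2]
1: new pile. tops = [9, 8, 2, 1]
5: onto pile 3 (replacing 2). tops = [9, 8, 5, 1]

4 piles, so the longest decreasing subsequence has length 4.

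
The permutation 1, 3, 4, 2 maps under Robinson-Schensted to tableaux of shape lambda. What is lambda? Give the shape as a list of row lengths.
Row-insert each entry into an empty tableau.

After inserting 1: P = [[1]].
After inserting 3: P = [[1, 3]].
After inserting 4: P = [[1, 3, 4]].
After inserting 2: P = [[1, 2, 4], [3]].

The final insertion tableau P = [[1, 2, 4], [3]] has shape [3, 1].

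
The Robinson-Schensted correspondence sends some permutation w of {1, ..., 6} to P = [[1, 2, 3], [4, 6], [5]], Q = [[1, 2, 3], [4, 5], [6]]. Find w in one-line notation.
Reverse RSK: for i = n, n-1, ..., 1, locate i in Q, remove the corresponding corner cell from P, and reverse-bump its entry up through P; the value ejected from row 1 is w(i).

So w = 1 5 6 2 4 3.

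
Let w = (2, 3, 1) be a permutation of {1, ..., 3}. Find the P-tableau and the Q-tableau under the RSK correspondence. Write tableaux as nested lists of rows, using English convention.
Insert each entry of the permutation into P by Schensted row insertion, recording in Q the position of each new cell.

After inserting 2: P = [[2]].
After inserting 3: P = [[2, 3]].
After inserting 1: P = [[1, 3], [2]].

So P = [[1, 3], [2]], Q = [[1, 2], [3]].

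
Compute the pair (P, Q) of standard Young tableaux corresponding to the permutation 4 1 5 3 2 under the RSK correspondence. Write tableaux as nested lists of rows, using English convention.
P = [[1, 2], [3, 5], [4]], Q = [[1, 3], [2, 4], [5]]

Insert each entry of the permutation into P by Schensted row insertion, recording in Q the position of each new cell.

Insert 4: appended to row 1. P = [[4]], Q = [[1]].
Insert 1: 1 bumps 4 from row 1; 4 starts row 2. P = [[1], [4]], Q = [[1], [2]].
Insert 5: appended to row 1. P = [[1, 5], [4]], Q = [[1, 3], [2]].
Insert 3: 3 bumps 5 from row 1; 5 appends to row 2. P = [[1, 3], [4, 5]], Q = [[1, 3], [2, 4]].
Insert 2: 2 bumps 3 from row 1; 3 bumps 4 from row 2; 4 starts row 3. P = [[1, 2], [3, 5], [4]], Q = [[1, 3], [2, 4], [5]].

So P = [[1, 2], [3, 5], [4]], Q = [[1, 3], [2, 4], [5]].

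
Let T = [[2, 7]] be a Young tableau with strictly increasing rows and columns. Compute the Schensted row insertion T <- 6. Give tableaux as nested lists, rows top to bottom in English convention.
[[2, 6], [7]]

In row 1, 6 replaces 7 (the leftmost entry greater than 6); 7 is bumped to row 2. 7 starts a new row 2. The new tableau is [[2, 6], [7]].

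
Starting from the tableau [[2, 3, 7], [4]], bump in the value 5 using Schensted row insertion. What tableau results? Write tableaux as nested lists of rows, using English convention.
[[2, 3, 5], [4, 7]]

In row 1, 5 replaces 7 (the leftmost entry greater than 5); 7 is bumped to row 2. 7 is appended to row 2. The new tableau is [[2, 3, 5], [4, 7]].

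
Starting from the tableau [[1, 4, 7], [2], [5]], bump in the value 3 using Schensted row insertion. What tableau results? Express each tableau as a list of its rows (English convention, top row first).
In row 1, 3 replaces 4 (the leftmost entry greater than 3); 4 is bumped to row 2. 4 is appended to row 2. The new tableau is [[1, 3, 7], [2, 4], [5]].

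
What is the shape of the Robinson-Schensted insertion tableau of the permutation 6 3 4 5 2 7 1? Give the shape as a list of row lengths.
[4, 1, 1, 1]

Row-insert each entry into an empty tableau.

After inserting 6: P = [[6]].
After inserting 3: P = [[3], [6]].
After inserting 4: P = [[3, 4], [6]].
After inserting 5: P = [[3, 4, 5], [6]].
After inserting 2: P = [[2, 4, 5], [3], [6]].
After inserting 7: P = [[2, 4, 5, 7], [3], [6]].
After inserting 1: P = [[1, 4, 5, 7], [2], [3], [6]].

The final insertion tableau P = [[1, 4, 5, 7], [2], [3], [6]] has shape [4, 1, 1, 1].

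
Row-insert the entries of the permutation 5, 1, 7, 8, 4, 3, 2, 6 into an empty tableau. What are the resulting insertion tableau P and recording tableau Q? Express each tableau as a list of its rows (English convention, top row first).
Insert each entry of the permutation into P by Schensted row insertion, recording in Q the position of each new cell.

Insert 5: appended to row 1. P = [[5]].
Insert 1: 1 bumps 5 from row 1; 5 starts row 2. P = [[1], [5]].
Insert 7: appended to row 1. P = [[1, 7], [5]].
Insert 8: appended to row 1. P = [[1, 7, 8], [5]].
Insert 4: 4 bumps 7 from row 1; 7 appends to row 2. P = [[1, 4, 8], [5, 7]].
Insert 3: 3 bumps 4 from row 1; 4 bumps 5 from row 2; 5 starts row 3. P = [[1, 3, 8], [4, 7], [5]].
Insert 2: 2 bumps 3 from row 1; 3 bumps 4 from row 2; 4 bumps 5 from row 3; 5 starts row 4. P = [[1, 2, 8], [3, 7], [4], [5]].
Insert 6: 6 bumps 8 from row 1; 8 appends to row 2. P = [[1, 2, 6], [3, 7, 8], [4], [5]].

So P = [[1, 2, 6], [3, 7, 8], [4], [5]], Q = [[1, 3, 4], [2, 5, 8], [6], [7]].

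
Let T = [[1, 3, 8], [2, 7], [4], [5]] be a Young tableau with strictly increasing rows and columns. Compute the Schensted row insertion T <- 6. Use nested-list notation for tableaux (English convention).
[[1, 3, 6], [2, 7, 8], [4], [5]]

In row 1, 6 replaces 8 (the leftmost entry greater than 6); 8 is bumped to row 2. 8 is appended to row 2. The new tableau is [[1, 3, 6], [2, 7, 8], [4], [5]].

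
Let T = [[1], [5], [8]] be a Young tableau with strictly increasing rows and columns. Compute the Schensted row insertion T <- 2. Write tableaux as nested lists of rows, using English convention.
[[1, 2], [5], [8]]

2 is larger than every entry of row 1, so it is appended to row 1. The new tableau is [[1, 2], [5], [8]].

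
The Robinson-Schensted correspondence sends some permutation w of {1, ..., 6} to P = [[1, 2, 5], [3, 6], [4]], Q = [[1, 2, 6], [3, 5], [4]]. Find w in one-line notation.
Reverse the RSK construction: for i from n down to 1, find the cell of Q containing i, remove the entry at that cell from P, and reverse-bump it up through P; the value ejected from row 1 is w(i).

Step i=6: Q has 6 at row 1, column 3; remove that cell from P, ejecting 5. So w(6) = 5. P is now [[1, 2], [3, 6], [4]].
Step i=5: Q has 5 at row 2, column 2; remove 6 from row 2 of P and reverse-bump: 6 enters row 1 and ejects 2. So w(5) = 2. P is now [[1, 6], [3], [4]].
Step i=4: Q has 4 at row 3, column 1; remove 4 from row 3 of P and reverse-bump: 4 enters row 2 and ejects 3; 3 enters row 1 and ejects 1. So w(4) = 1. P is now [[3, 6], [4]].
Step i=3: Q has 3 at row 2, column 1; remove 4 from row 2 of P and reverse-bump: 4 enters row 1 and ejects 3. So w(3) = 3. P is now [[4, 6]].
Step i=2: Q has 2 at row 1, column 2; remove that cell from P, ejecting 6. So w(2) = 6. P is now [[4]].
Step i=1: Q has 1 at row 1, column 1; remove that cell from P, ejecting 4. So w(1) = 4. P is now [].

So w = 4 6 3 1 2 5.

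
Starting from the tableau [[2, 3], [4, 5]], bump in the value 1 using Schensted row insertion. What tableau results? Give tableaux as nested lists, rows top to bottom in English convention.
In row 1, 1 replaces 2 (the leftmost entry greater than 1); 2 is bumped to row 2. In row 2, 2 replaces 4 (the leftmost entry greater than 2); 4 is bumped to row 3. 4 starts a new row 3. The new tableau is [[1, 3], [2, 5], [4]].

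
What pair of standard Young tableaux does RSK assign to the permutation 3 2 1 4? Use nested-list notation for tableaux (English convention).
Insert each entry of the permutation into P by Schensted row insertion, recording in Q the position of each new cell.

After inserting 3: P = [[3]].
After inserting 2: P = [[2], [3]].
After inserting 1: P = [[1], [2], [3]].
After inserting 4: P = [[1, 4], [2], [3]].

So P = [[1, 4], [2], [3]], Q = [[1, 4], [2], [3]].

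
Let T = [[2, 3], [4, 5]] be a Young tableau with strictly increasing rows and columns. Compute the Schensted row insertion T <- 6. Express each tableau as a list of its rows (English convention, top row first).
[[2, 3, 6], [4, 5]]

6 is larger than every entry of row 1, so it is appended to row 1. The new tableau is [[2, 3, 6], [4, 5]].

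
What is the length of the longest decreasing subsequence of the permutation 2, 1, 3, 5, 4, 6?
2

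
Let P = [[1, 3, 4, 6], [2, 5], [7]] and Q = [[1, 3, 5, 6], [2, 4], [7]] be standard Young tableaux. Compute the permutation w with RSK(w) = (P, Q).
2 1 7 3 5 6 4

Reverse the RSK construction: for i from n down to 1, find the cell of Q containing i, remove the entry at that cell from P, and reverse-bump it up through P; the value ejected from row 1 is w(i).

Step i=7: Q has 7 at row 3, column 1; remove 7 from row 3 of P and reverse-bump: 7 enters row 2 and ejects 5; 5 enters row 1 and ejects 4. So w(7) = 4. P is now [[1, 3, 5, 6], [2, 7]].
Step i=6: Q has 6 at row 1, column 4; remove that cell from P, ejecting 6. So w(6) = 6. P is now [[1, 3, 5], [2, 7]].
Step i=5: Q has 5 at row 1, column 3; remove that cell from P, ejecting 5. So w(5) = 5. P is now [[1, 3], [2, 7]].
Step i=4: Q has 4 at row 2, column 2; remove 7 from row 2 of P and reverse-bump: 7 enters row 1 and ejects 3. So w(4) = 3. P is now [[1, 7], [2]].
Step i=3: Q has 3 at row 1, column 2; remove that cell from P, ejecting 7. So w(3) = 7. P is now [[1], [2]].
Step i=2: Q has 2 at row 2, column 1; remove 2 from row 2 of P and reverse-bump: 2 enters row 1 and ejects 1. So w(2) = 1. P is now [[2]].
Step i=1: Q has 1 at row 1, column 1; remove that cell from P, ejecting 2. So w(1) = 2. P is now [].

So w = 2 1 7 3 5 6 4.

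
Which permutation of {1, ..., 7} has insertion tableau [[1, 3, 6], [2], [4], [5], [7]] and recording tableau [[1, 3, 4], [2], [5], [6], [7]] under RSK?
Reverse RSK: for i = n, n-1, ..., 1, locate i in Q, remove the corresponding corner cell from P, and reverse-bump its entry up through P; the value ejected from row 1 is w(i).

So w = 7 2 5 6 4 3 1.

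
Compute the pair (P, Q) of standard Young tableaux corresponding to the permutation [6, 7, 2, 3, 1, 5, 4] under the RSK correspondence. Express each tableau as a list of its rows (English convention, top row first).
P = [[1, 3, 4], [2, 5], [6, 7]], Q = [[1, 2, 6], [3, 4], [5, 7]]

Insert each entry of the permutation into P by Schensted row insertion, recording in Q the position of each new cell.

Insert 6: appended to row 1. P = [[6]], Q = [[1]].
Insert 7: appended to row 1. P = [[6, 7]], Q = [[1, 2]].
Insert 2: 2 bumps 6 from row 1; 6 starts row 2. P = [[2, 7], [6]], Q = [[1, 2], [3]].
Insert 3: 3 bumps 7 from row 1; 7 appends to row 2. P = [[2, 3], [6, 7]], Q = [[1, 2], [3, 4]].
Insert 1: 1 bumps 2 from row 1; 2 bumps 6 from row 2; 6 starts row 3. P = [[1, 3], [2, 7], [6]], Q = [[1, 2], [3, 4], [5]].
Insert 5: appended to row 1. P = [[1, 3, 5], [2, 7], [6]], Q = [[1, 2, 6], [3, 4], [5]].
Insert 4: 4 bumps 5 from row 1; 5 bumps 7 from row 2; 7 appends to row 3. P = [[1, 3, 4], [2, 5], [6, 7]], Q = [[1, 2, 6], [3, 4], [5, 7]].

So P = [[1, 3, 4], [2, 5], [6, 7]], Q = [[1, 2, 6], [3, 4], [5, 7]].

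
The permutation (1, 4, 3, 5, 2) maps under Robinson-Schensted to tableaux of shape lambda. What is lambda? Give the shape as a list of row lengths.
[3, 1, 1]

Row-insert each entry into an empty tableau.

After inserting 1: P = [[1]].
After inserting 4: P = [[1, 4]].
After inserting 3: P = [[1, 3], [4]].
After inserting 5: P = [[1, 3, 5], [4]].
After inserting 2: P = [[1, 2, 5], [3], [4]].

The final insertion tableau P = [[1, 2, 5], [3], [4]] has shape [3, 1, 1].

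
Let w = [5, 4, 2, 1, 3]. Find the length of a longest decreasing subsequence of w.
4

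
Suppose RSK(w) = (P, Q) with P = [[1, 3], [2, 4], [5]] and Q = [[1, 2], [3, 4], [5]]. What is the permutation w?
Reverse the RSK construction: for i from n down to 1, find the cell of Q containing i, remove the entry at that cell from P, and reverse-bump it up through P; the value ejected from row 1 is w(i).

Step i=5: Q has 5 at row 3, column 1; remove 5 from row 3 of P and reverse-bump: 5 enters row 2 and ejects 4; 4 enters row 1 and ejects 3. So w(5) = 3. P is now [[1, 4], [2, 5]].
Step i=4: Q has 4 at row 2, column 2; remove 5 from row 2 of P and reverse-bump: 5 enters row 1 and ejects 4. So w(4) = 4. P is now [[1, 5], [2]].
Step i=3: Q has 3 at row 2, column 1; remove 2 from row 2 of P and reverse-bump: 2 enters row 1 and ejects 1. So w(3) = 1. P is now [[2, 5]].
Step i=2: Q has 2 at row 1, column 2; remove that cell from P, ejecting 5. So w(2) = 5. P is now [[2]].
Step i=1: Q has 1 at row 1, column 1; remove that cell from P, ejecting 2. So w(1) = 2. P is now [].

So w = 2 5 1 4 3.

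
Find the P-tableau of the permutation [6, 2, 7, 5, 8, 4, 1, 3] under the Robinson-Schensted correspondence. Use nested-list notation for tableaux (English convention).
P = [[1, 3, 8], [2, 4], [5, 7], [6]]

After inserting 6: P = [[6]].
After inserting 2: P = [[2], [6]].
After inserting 7: P = [[2, 7], [6]].
After inserting 5: P = [[2, 5], [6, 7]].
After inserting 8: P = [[2, 5, 8], [6, 7]].
After inserting 4: P = [[2, 4, 8], [5, 7], [6]].
After inserting 1: P = [[1, 4, 8], [2, 7], [5], [6]].
After inserting 3: P = [[1, 3, 8], [2, 4], [5, 7], [6]].

So P = [[1, 3, 8], [2, 4], [5, 7], [6]].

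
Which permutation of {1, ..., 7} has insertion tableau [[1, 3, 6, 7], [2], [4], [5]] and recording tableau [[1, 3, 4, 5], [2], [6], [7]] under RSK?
5 2 4 6 7 3 1

Reverse the RSK construction: for i from n down to 1, find the cell of Q containing i, remove the entry at that cell from P, and reverse-bump it up through P; the value ejected from row 1 is w(i).

Step i=7: Q has 7 at row 4, column 1; remove 5 from row 4 of P and reverse-bump: 5 enters row 3 and ejects 4; 4 enters row 2 and ejects 2; 2 enters row 1 and ejects 1. So w(7) = 1. P is now [[2, 3, 6, 7], [4], [5]].
Step i=6: Q has 6 at row 3, column 1; remove 5 from row 3 of P and reverse-bump: 5 enters row 2 and ejects 4; 4 enters row 1 and ejects 3. So w(6) = 3. P is now [[2, 4, 6, 7], [5]].
Step i=5: Q has 5 at row 1, column 4; remove that cell from P, ejecting 7. So w(5) = 7. P is now [[2, 4, 6], [5]].
Step i=4: Q has 4 at row 1, column 3; remove that cell from P, ejecting 6. So w(4) = 6. P is now [[2, 4], [5]].
Step i=3: Q has 3 at row 1, column 2; remove that cell from P, ejecting 4. So w(3) = 4. P is now [[2], [5]].
Step i=2: Q has 2 at row 2, column 1; remove 5 from row 2 of P and reverse-bump: 5 enters row 1 and ejects 2. So w(2) = 2. P is now [[5]].
Step i=1: Q has 1 at row 1, column 1; remove that cell from P, ejecting 5. So w(1) = 5. P is now [].

So w = 5 2 4 6 7 3 1.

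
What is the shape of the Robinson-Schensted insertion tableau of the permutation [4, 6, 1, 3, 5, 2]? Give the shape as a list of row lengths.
Row-insert each entry into an empty tableau.

After inserting 4: P = [[4]].
After inserting 6: P = [[4, 6]].
After inserting 1: P = [[1, 6], [4]].
After inserting 3: P = [[1, 3], [4, 6]].
After inserting 5: P = [[1, 3, 5], [4, 6]].
After inserting 2: P = [[1, 2, 5], [3, 6], [4]].

The final insertion tableau P = [[1, 2, 5], [3, 6], [4]] has shape [3, 2, 1].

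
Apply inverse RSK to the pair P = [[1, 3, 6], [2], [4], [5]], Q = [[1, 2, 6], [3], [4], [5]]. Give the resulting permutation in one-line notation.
2 5 4 3 1 6

Reverse RSK: for i = n, n-1, ..., 1, locate i in Q, remove the corresponding corner cell from P, and reverse-bump its entry up through P; the value ejected from row 1 is w(i).

So w = 2 5 4 3 1 6.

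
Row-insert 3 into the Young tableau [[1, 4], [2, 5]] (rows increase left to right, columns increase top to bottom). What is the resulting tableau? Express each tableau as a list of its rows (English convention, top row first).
[[1, 3], [2, 4], [5]]

In row 1, 3 replaces 4 (the leftmost entry greater than 3); 4 is bumped to row 2. In row 2, 4 replaces 5 (the leftmost entry greater than 4); 5 is bumped to row 3. 5 starts a new row 3. The new tableau is [[1, 3], [2, 4], [5]].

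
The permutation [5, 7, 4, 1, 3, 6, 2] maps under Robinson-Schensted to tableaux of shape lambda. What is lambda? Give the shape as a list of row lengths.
RSK row insertion gives P = [[1, 2, 6], [3, 7], [4], [5]], which has shape [3, 2, 1, 1].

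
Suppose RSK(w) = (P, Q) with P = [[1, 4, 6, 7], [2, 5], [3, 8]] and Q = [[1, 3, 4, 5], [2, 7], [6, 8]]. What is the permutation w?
Reverse the RSK construction: for i from n down to 1, find the cell of Q containing i, remove the entry at that cell from P, and reverse-bump it up through P; the value ejected from row 1 is w(i).

Step i=8: Q has 8 at row 3, column 2; remove 8 from row 3 of P and reverse-bump: 8 enters row 2 and ejects 5; 5 enters row 1 and ejects 4. So w(8) = 4. P is now [[1, 5, 6, 7], [2, 8], [3]].
Step i=7: Q has 7 at row 2, column 2; remove 8 from row 2 of P and reverse-bump: 8 enters row 1 and ejects 7. So w(7) = 7. P is now [[1, 5, 6, 8], [2], [3]].
Step i=6: Q has 6 at row 3, column 1; remove 3 from row 3 of P and reverse-bump: 3 enters row 2 and ejects 2; 2 enters row 1 and ejects 1. So w(6) = 1. P is now [[2, 5, 6, 8], [3]].
Step i=5: Q has 5 at row 1, column 4; remove that cell from P, ejecting 8. So w(5) = 8. P is now [[2, 5, 6], [3]].
Step i=4: Q has 4 at row 1, column 3; remove that cell from P, ejecting 6. So w(4) = 6. P is now [[2, 5], [3]].
Step i=3: Q has 3 at row 1, column 2; remove that cell from P, ejecting 5. So w(3) = 5. P is now [[2], [3]].
Step i=2: Q has 2 at row 2, column 1; remove 3 from row 2 of P and reverse-bump: 3 enters row 1 and ejects 2. So w(2) = 2. P is now [[3]].
Step i=1: Q has 1 at row 1, column 1; remove that cell from P, ejecting 3. So w(1) = 3. P is now [].

So w = 3 2 5 6 8 1 7 4.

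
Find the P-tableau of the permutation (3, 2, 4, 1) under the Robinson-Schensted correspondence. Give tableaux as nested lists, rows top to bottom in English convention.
After inserting 3: P = [[3]].
After inserting 2: P = [[2], [3]].
After inserting 4: P = [[2, 4], [3]].
After inserting 1: P = [[1, 4], [2], [3]].

So P = [[1, 4], [2], [3]].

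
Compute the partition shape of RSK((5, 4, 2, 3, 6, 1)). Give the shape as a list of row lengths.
Row-insert each entry into an empty tableau.

After inserting 5: P = [[5]].
After inserting 4: P = [[4], [5]].
After inserting 2: P = [[2], [4], [5]].
After inserting 3: P = [[2, 3], [4], [5]].
After inserting 6: P = [[2, 3, 6], [4], [5]].
After inserting 1: P = [[1, 3, 6], [2], [4], [5]].

The final insertion tableau P = [[1, 3, 6], [2], [4], [5]] has shape [3, 1, 1, 1].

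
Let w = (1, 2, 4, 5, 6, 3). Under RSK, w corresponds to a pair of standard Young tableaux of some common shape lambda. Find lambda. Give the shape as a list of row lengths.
Row-insert each entry into an empty tableau.

After inserting 1: P = [[1]].
After inserting 2: P = [[1, 2]].
After inserting 4: P = [[1, 2, 4]].
After inserting 5: P = [[1, 2, 4, 5]].
After inserting 6: P = [[1, 2, 4, 5, 6]].
After inserting 3: P = [[1, 2, 3, 5, 6], [4]].

The final insertion tableau P = [[1, 2, 3, 5, 6], [4]] has shape [5, 1].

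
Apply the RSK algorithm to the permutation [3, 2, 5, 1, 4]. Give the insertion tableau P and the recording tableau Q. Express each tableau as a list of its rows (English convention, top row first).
P = [[1, 4], [2, 5], [3]], Q = [[1, 3], [2, 5], [4]]

Insert each entry of the permutation into P by Schensted row insertion, recording in Q the position of each new cell.

After inserting 3: P = [[3]].
After inserting 2: P = [[2], [3]].
After inserting 5: P = [[2, 5], [3]].
After inserting 1: P = [[1, 5], [2], [3]].
After inserting 4: P = [[1, 4], [2, 5], [3]].

So P = [[1, 4], [2, 5], [3]], Q = [[1, 3], [2, 5], [4]].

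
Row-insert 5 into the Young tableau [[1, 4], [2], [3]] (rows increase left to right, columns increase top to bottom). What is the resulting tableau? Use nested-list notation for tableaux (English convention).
[[1, 4, 5], [2], [3]]

5 is larger than every entry of row 1, so it is appended to row 1. The new tableau is [[1, 4, 5], [2], [3]].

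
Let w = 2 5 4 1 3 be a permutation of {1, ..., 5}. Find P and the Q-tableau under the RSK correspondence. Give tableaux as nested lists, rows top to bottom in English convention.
Insert each entry of the permutation into P by Schensted row insertion, recording in Q the position of each new cell.

After inserting 2: P = [[2]].
After inserting 5: P = [[2, 5]].
After inserting 4: P = [[2, 4], [5]].
After inserting 1: P = [[1, 4], [2], [5]].
After inserting 3: P = [[1, 3], [2, 4], [5]].

So P = [[1, 3], [2, 4], [5]], Q = [[1, 2], [3, 5], [4]].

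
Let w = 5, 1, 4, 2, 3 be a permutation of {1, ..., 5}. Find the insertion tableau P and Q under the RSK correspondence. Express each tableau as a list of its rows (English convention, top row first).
P = [[1, 2, 3], [4], [5]], Q = [[1, 3, 5], [2], [4]]

Insert each entry of the permutation into P by Schensted row insertion, recording in Q the position of each new cell.

Insert 5: appended to row 1. P = [[5]].
Insert 1: 1 bumps 5 from row 1; 5 starts row 2. P = [[1], [5]].
Insert 4: appended to row 1. P = [[1, 4], [5]].
Insert 2: 2 bumps 4 from row 1; 4 bumps 5 from row 2; 5 starts row 3. P = [[1, 2], [4], [5]].
Insert 3: appended to row 1. P = [[1, 2, 3], [4], [5]].

So P = [[1, 2, 3], [4], [5]], Q = [[1, 3, 5], [2], [4]].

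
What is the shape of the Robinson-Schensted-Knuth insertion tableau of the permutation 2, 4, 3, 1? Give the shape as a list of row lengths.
[2, 1, 1]

Row-insert each entry into an empty tableau.

After inserting 2: P = [[2]].
After inserting 4: P = [[2, 4]].
After inserting 3: P = [[2, 3], [4]].
After inserting 1: P = [[1, 3], [2], [4]].

The final insertion tableau P = [[1, 3], [2], [4]] has shape [2, 1, 1].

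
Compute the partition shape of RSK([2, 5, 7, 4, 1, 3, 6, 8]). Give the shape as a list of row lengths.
Row-insert each entry into an empty tableau.

After inserting 2: P = [[2]].
After inserting 5: P = [[2, 5]].
After inserting 7: P = [[2, 5, 7]].
After inserting 4: P = [[2, 4, 7], [5]].
After inserting 1: P = [[1, 4, 7], [2], [5]].
After inserting 3: P = [[1, 3, 7], [2, 4], [5]].
After inserting 6: P = [[1, 3, 6], [2, 4, 7], [5]].
After inserting 8: P = [[1, 3, 6, 8], [2, 4, 7], [5]].

The final insertion tableau P = [[1, 3, 6, 8], [2, 4, 7], [5]] has shape [4, 3, 1].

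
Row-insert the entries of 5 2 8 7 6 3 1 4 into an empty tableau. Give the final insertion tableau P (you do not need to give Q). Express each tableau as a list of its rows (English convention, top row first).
Insert 5: appended to row 1. P = [[5]].
Insert 2: 2 bumps 5 from row 1; 5 starts row 2. P = [[2], [5]].
Insert 8: appended to row 1. P = [[2, 8], [5]].
Insert 7: 7 bumps 8 from row 1; 8 appends to row 2. P = [[2, 7], [5, 8]].
Insert 6: 6 bumps 7 from row 1; 7 bumps 8 from row 2; 8 starts row 3. P = [[2, 6], [5, 7], [8]].
Insert 3: 3 bumps 6 from row 1; 6 bumps 7 from row 2; 7 bumps 8 from row 3; 8 starts row 4. P = [[2, 3], [5, 6], [7], [8]].
Insert 1: 1 bumps 2 from row 1; 2 bumps 5 from row 2; 5 bumps 7 from row 3; 7 bumps 8 from row 4; 8 starts row 5. P = [[1, 3], [2, 6], [5], [7], [8]].
Insert 4: appended to row 1. P = [[1, 3, 4], [2, 6], [5], [7], [8]].

So P = [[1, 3, 4], [2, 6], [5], [7], [8]].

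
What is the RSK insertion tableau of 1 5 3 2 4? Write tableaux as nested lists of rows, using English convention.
After inserting 1: P = [[1]].
After inserting 5: P = [[1, 5]].
After inserting 3: P = [[1, 3], [5]].
After inserting 2: P = [[1, 2], [3], [5]].
After inserting 4: P = [[1, 2, 4], [3], [5]].

So P = [[1, 2, 4], [3], [5]].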